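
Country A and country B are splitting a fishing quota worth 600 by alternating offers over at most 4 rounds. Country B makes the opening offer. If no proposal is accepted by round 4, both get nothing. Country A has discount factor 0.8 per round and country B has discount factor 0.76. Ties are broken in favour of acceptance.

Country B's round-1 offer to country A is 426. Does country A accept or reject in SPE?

Accept

Round 4 (country A proposes): rejection yields 0 for country B; country A offers 0 and keeps 600.
Round 3 (country B proposes): country A can get 600 next round, worth 0.8 × 600 = 480 now. Country B offers 480 and keeps 600 − 480 = 120.
Round 2 (country A proposes): country B can get 120 next round, worth 0.76 × 120 = 91.2 now. Country A offers 91.2 and keeps 600 − 91.2 = 508.8.
So by rejecting in round 1, country A gets 508.8 next round, worth 0.8 × 508.8 = 407.04 now.
Offer 426 ≥ 407.04, so country A accepts.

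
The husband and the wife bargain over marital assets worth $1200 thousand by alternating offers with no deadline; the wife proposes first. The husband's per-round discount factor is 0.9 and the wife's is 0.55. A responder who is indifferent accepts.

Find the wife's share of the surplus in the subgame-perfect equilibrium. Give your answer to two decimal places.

237.62

Let x be the wife's share when the wife proposes and y be the husband's share when the husband proposes.
The husband accepts iff offered ≥ 0.9·y, so x = 1200 − 0.9y. Symmetrically y = 1200 − 0.55x.
Substituting: x = 1200 − 0.9(1200 − 0.55x), giving x(1 − 0.55·0.9) = 1200(1 − 0.9).
So x = 1200 × 0.1 / 0.505 ≈ 237.6238, and the husband receives 1200 − x ≈ 962.3762.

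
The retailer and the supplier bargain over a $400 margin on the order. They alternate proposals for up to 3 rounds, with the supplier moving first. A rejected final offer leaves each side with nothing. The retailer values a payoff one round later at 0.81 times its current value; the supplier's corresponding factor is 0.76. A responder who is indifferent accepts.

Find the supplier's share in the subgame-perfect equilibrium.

Solve by backward induction from round 3.
Round 3 (the supplier proposes): rejection yields 0 for the retailer; the supplier offers 0 and keeps 400.
Round 2 (the retailer proposes): the supplier can get 400 next round, worth 0.76 × 400 = 304 now, so the retailer offers 304, keeping 96.
Round 1 (the supplier proposes): the retailer can get 96 next round, worth 0.81 × 96 = 77.76 now, so the supplier offers 77.76, keeping 322.24.

322.24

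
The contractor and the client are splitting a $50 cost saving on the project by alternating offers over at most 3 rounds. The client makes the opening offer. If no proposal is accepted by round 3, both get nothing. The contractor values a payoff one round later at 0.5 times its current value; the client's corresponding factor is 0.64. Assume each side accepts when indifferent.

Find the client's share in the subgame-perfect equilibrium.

41

Work backward from the last round.
Round 3 (the client proposes): the contractor will accept anything ≥ 0, so the client offers 0 and keeps 50.
Round 2 (the contractor proposes): the client can get 50 next round, worth 0.64 × 50 = 32 now. The contractor offers 32 and keeps 50 − 32 = 18.
Round 1 (the client proposes): the contractor can get 18 next round, worth 0.5 × 18 = 9 now, so the client offers 9, keeping 41.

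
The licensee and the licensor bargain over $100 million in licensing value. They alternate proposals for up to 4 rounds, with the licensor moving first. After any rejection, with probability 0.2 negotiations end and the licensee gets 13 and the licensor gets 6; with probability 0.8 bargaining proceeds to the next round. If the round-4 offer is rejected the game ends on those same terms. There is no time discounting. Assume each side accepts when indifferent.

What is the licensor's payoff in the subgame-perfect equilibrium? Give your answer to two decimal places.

32.57

By backward induction:
Round 4 (the licensee proposes): the licensor gets 6 if talks fail, so the licensee offers 6 and keeps 94.
Round 3 (the licensor proposes): rejecting gives the licensee an expected 0.8 × 94 + 0.2 × 13 = 77.8, so the licensor offers 77.8, keeping 22.2.
Round 2 (the licensee proposes): rejecting gives the licensor an expected 0.8 × 22.2 + 0.2 × 6 = 18.96, so the licensee offers 18.96, keeping 81.04.
Round 1 (the licensor proposes): rejecting gives the licensee an expected 0.8 × 81.04 + 0.2 × 13 = 67.432. The licensor offers 67.432 and keeps 100 − 67.432 = 32.568.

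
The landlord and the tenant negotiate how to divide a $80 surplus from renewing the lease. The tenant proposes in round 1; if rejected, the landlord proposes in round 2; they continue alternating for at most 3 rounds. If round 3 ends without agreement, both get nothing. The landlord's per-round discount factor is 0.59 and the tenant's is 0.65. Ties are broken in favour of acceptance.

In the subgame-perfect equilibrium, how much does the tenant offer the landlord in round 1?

16.52

Work backward from the last round.
Round 3 (the tenant proposes): the landlord will accept anything ≥ 0, so the tenant offers 0 and keeps 80.
Round 2 (the landlord proposes): the tenant can get 80 next round, worth 0.65 × 80 = 52 now; the landlord offers that and keeps 28.
Round 1 (the tenant proposes): the landlord can get 28 next round, worth 0.59 × 28 = 16.52 now. The tenant offers 16.52 and keeps 80 − 16.52 = 63.48.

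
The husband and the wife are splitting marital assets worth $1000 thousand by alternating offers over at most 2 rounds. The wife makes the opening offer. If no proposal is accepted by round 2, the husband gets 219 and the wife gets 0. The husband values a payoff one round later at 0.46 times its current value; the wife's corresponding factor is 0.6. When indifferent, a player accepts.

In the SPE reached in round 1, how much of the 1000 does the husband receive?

Round 2 (the husband proposes): the wife will accept anything ≥ 0, so the husband offers 0 and keeps 1000.
Round 1 (the wife proposes): the husband can get 1000 next round, worth 0.46 × 1000 = 460 now, so the wife offers 460, keeping 540.

460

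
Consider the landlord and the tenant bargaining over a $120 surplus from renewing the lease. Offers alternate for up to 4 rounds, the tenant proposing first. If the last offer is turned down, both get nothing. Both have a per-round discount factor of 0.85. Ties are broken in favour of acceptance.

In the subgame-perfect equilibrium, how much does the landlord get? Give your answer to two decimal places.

89.00

Round 4 (the landlord proposes): the tenant will accept anything ≥ 0, so the landlord offers 0 and keeps 120.
Round 3 (the tenant proposes): the landlord can get 120 next round, worth 0.85 × 120 = 102 now; the tenant offers that and keeps 18.
Round 2 (the landlord proposes): the tenant can get 18 next round, worth 0.85 × 18 = 15.3 now; the landlord offers that and keeps 104.7.
Round 1 (the tenant proposes): the landlord can get 104.7 next round, worth 0.85 × 104.7 = 88.995 now. The tenant offers 88.995 and keeps 120 − 88.995 = 31.005.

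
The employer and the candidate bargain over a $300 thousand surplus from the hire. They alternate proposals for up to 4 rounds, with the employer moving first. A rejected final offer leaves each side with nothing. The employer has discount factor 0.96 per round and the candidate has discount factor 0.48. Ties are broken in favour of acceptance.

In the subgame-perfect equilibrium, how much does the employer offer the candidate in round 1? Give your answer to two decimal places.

Round 4 (the candidate proposes): the employer will accept anything ≥ 0, so the candidate offers 0 and keeps 300.
Round 3 (the employer proposes): the candidate can get 300 next round, worth 0.48 × 300 = 144 now, so the employer offers 144, keeping 156.
Round 2 (the candidate proposes): the employer can get 156 next round, worth 0.96 × 156 = 149.76 now. The candidate offers 149.76 and keeps 300 − 149.76 = 150.24.
Round 1 (the employer proposes): the candidate can get 150.24 next round, worth 0.48 × 150.24 = 72.1152 now; the employer offers that and keeps 227.8848.

72.12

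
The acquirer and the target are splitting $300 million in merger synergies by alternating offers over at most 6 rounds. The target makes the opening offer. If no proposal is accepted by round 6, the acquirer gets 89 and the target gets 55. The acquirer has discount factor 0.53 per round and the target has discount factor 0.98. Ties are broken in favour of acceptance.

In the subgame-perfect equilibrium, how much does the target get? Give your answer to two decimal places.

260.14

Round 6 (the acquirer proposes): the target gets 55 if talks fail, so the acquirer offers 55 and keeps 245.
Round 5 (the target proposes): the acquirer can get 245 next round, worth 0.53 × 245 = 129.85 now. The target offers 129.85 and keeps 300 − 129.85 = 170.15.
Round 4 (the acquirer proposes): the target can get 170.15 next round, worth 0.98 × 170.15 = 166.747 now. The acquirer offers 166.747 and keeps 300 − 166.747 = 133.253.
Round 3 (the target proposes): the acquirer can get 133.253 next round, worth 0.53 × 133.253 = 70.62409 now. The target offers 70.62409 and keeps 300 − 70.62409 = 229.37591.
Round 2 (the acquirer proposes): the target can get 229.37591 next round, worth 0.98 × 229.37591 = 224.7883918 now, so the acquirer offers 224.7883918, keeping 75.2116082.
Round 1 (the target proposes): the acquirer can get 75.2116082 next round, worth 0.53 × 75.2116082 = 39.862152346 now, so the target offers 39.862152346, keeping 260.137847654.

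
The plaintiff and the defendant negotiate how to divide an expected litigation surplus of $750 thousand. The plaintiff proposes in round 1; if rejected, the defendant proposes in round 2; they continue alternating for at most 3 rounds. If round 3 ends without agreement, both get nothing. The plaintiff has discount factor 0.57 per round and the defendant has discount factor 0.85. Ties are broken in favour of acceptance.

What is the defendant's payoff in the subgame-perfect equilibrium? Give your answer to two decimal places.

Round 3 (the plaintiff proposes): rejection yields 0 for the defendant; the plaintiff offers 0 and keeps 750.
Round 2 (the defendant proposes): the plaintiff can get 750 next round, worth 0.57 × 750 = 427.5 now. The defendant offers 427.5 and keeps 750 − 427.5 = 322.5.
Round 1 (the plaintiff proposes): the defendant can get 322.5 next round, worth 0.85 × 322.5 = 274.125 now. The plaintiff offers 274.125 and keeps 750 − 274.125 = 475.875.

274.13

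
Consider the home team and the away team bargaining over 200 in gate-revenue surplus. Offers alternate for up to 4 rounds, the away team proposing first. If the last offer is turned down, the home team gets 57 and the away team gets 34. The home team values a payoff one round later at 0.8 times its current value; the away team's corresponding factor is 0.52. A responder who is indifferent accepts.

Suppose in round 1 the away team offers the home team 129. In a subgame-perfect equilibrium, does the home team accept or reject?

Reject

Round 4 (the home team proposes): the away team gets 34 if talks fail, so the home team offers 34 and keeps 166.
Round 3 (the away team proposes): the home team can get 166 next round, worth 0.8 × 166 = 132.8 now; the away team offers that and keeps 67.2.
Round 2 (the home team proposes): the away team can get 67.2 next round, worth 0.52 × 67.2 = 34.944 now; the home team offers that and keeps 165.056.
So by rejecting in round 1, the home team gets 165.056 next round, worth 0.8 × 165.056 = 132.0448 now.
Offer 129 < 132.0448, so the home team rejects.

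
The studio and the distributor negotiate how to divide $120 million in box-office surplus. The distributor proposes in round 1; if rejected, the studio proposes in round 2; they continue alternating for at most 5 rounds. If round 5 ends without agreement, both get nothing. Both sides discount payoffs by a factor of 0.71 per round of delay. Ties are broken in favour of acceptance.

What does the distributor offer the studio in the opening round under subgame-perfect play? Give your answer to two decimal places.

37.16

Solve by backward induction from round 5.
Round 5 (the distributor proposes): the studio will accept anything ≥ 0, so the distributor offers 0 and keeps 120.
Round 4 (the studio proposes): the distributor can get 120 next round, worth 0.71 × 120 = 85.2 now; the studio offers that and keeps 34.8.
Round 3 (the distributor proposes): the studio can get 34.8 next round, worth 0.71 × 34.8 = 24.708 now; the distributor offers that and keeps 95.292.
Round 2 (the studio proposes): the distributor can get 95.292 next round, worth 0.71 × 95.292 = 67.65732 now. The studio offers 67.65732 and keeps 120 − 67.65732 = 52.34268.
Round 1 (the distributor proposes): the studio can get 52.34268 next round, worth 0.71 × 52.34268 = 37.1633028 now; the distributor offers that and keeps 82.8366972.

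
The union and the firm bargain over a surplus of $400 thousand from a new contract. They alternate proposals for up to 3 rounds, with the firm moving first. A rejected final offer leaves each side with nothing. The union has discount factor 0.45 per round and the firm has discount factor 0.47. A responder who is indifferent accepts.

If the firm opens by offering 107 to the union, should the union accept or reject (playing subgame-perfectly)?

Accept

Work out the union's continuation value if the offer is rejected.
Round 3 (the firm proposes): rejection yields 0 for the union; the firm offers 0 and keeps 400.
Round 2 (the union proposes): the firm can get 400 next round, worth 0.47 × 400 = 188 now; the union offers that and keeps 212.
So by rejecting in round 1, the union gets 212 next round, worth 0.45 × 212 = 95.4 now.
Offer 107 ≥ 95.4, so the union accepts.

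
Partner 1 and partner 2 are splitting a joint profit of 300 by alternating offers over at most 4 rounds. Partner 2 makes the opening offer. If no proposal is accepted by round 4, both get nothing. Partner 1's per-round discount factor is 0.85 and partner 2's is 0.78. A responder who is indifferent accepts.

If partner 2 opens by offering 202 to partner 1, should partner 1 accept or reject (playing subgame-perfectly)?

Work out partner 1's continuation value if the offer is rejected.
Round 4 (partner 1 proposes): partner 2 will accept anything ≥ 0, so partner 1 offers 0 and keeps 300.
Round 3 (partner 2 proposes): partner 1 can get 300 next round, worth 0.85 × 300 = 255 now, so partner 2 offers 255, keeping 45.
Round 2 (partner 1 proposes): partner 2 can get 45 next round, worth 0.78 × 45 = 35.1 now, so partner 1 offers 35.1, keeping 264.9.
So by rejecting in round 1, partner 1 gets 264.9 next round, worth 0.85 × 264.9 = 225.165 now.
Offer 202 < 225.165, so partner 1 rejects.

Reject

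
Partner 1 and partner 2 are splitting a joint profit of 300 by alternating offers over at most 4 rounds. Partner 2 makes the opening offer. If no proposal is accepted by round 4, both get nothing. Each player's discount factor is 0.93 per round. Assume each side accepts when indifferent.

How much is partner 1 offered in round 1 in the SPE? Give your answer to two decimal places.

By backward induction:
Round 4 (partner 1 proposes): partner 2 will accept anything ≥ 0, so partner 1 offers 0 and keeps 300.
Round 3 (partner 2 proposes): partner 1 can get 300 next round, worth 0.93 × 300 = 279 now, so partner 2 offers 279, keeping 21.
Round 2 (partner 1 proposes): partner 2 can get 21 next round, worth 0.93 × 21 = 19.53 now. Partner 1 offers 19.53 and keeps 300 − 19.53 = 280.47.
Round 1 (partner 2 proposes): partner 1 can get 280.47 next round, worth 0.93 × 280.47 = 260.8371 now, so partner 2 offers 260.8371, keeping 39.1629.

260.84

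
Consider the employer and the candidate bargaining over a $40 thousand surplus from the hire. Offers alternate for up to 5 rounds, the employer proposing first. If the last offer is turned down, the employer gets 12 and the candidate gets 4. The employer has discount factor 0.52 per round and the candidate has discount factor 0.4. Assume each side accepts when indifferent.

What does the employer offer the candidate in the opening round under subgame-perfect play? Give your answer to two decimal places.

9.45

Round 5 (the employer proposes): the candidate gets 4 if talks fail, so the employer offers 4 and keeps 36.
Round 4 (the candidate proposes): the employer can get 36 next round, worth 0.52 × 36 = 18.72 now; the candidate offers that and keeps 21.28.
Round 3 (the employer proposes): the candidate can get 21.28 next round, worth 0.4 × 21.28 = 8.512 now; the employer offers that and keeps 31.488.
Round 2 (the candidate proposes): the employer can get 31.488 next round, worth 0.52 × 31.488 = 16.37376 now; the candidate offers that and keeps 23.62624.
Round 1 (the employer proposes): the candidate can get 23.62624 next round, worth 0.4 × 23.62624 = 9.450496 now. The employer offers 9.450496 and keeps 40 − 9.450496 = 30.549504.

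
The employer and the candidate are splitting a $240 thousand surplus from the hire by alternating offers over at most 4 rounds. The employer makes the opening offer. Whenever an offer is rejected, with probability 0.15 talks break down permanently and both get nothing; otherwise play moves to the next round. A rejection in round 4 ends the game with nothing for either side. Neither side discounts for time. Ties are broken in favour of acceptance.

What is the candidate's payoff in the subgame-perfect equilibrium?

177.99

By backward induction:
Round 4 (the candidate proposes): rejection yields 0 for the employer; the candidate offers 0 and keeps 240.
Round 3 (the employer proposes): rejecting gives the candidate an expected 0.85 × 240 = 204, so the employer offers 204, keeping 36.
Round 2 (the candidate proposes): rejecting gives the employer an expected 0.85 × 36 = 30.6, so the candidate offers 30.6, keeping 209.4.
Round 1 (the employer proposes): rejecting gives the candidate an expected 0.85 × 209.4 = 177.99, so the employer offers 177.99, keeping 62.01.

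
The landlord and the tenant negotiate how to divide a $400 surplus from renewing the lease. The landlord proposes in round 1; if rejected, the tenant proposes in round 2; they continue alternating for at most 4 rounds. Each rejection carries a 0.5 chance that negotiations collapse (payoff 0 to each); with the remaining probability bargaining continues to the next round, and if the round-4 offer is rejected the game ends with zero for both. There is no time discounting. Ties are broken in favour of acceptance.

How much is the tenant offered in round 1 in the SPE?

150

Round 4 (the tenant proposes): the landlord will accept anything ≥ 0, so the tenant offers 0 and keeps 400.
Round 3 (the landlord proposes): rejecting gives the tenant an expected 0.5 × 400 = 200; the landlord offers that and keeps 200.
Round 2 (the tenant proposes): rejecting gives the landlord an expected 0.5 × 200 = 100. The tenant offers 100 and keeps 400 − 100 = 300.
Round 1 (the landlord proposes): rejecting gives the tenant an expected 0.5 × 300 = 150. The landlord offers 150 and keeps 400 − 150 = 250.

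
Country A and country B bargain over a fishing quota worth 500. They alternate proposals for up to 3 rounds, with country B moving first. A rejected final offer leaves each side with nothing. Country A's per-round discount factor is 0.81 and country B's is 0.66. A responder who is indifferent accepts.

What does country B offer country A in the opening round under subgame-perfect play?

Work backward from the last round.
Round 3 (country B proposes): country A will accept anything ≥ 0, so country B offers 0 and keeps 500.
Round 2 (country A proposes): country B can get 500 next round, worth 0.66 × 500 = 330 now; country A offers that and keeps 170.
Round 1 (country B proposes): country A can get 170 next round, worth 0.81 × 170 = 137.7 now; country B offers that and keeps 362.3.

137.7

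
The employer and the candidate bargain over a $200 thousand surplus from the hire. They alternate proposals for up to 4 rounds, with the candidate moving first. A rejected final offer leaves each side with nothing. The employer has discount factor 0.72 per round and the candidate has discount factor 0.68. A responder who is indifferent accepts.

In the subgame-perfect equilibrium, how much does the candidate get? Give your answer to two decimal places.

83.42

Round 4 (the employer proposes): rejection yields 0 for the candidate; the employer offers 0 and keeps 200.
Round 3 (the candidate proposes): the employer can get 200 next round, worth 0.72 × 200 = 144 now, so the candidate offers 144, keeping 56.
Round 2 (the employer proposes): the candidate can get 56 next round, worth 0.68 × 56 = 38.08 now; the employer offers that and keeps 161.92.
Round 1 (the candidate proposes): the employer can get 161.92 next round, worth 0.72 × 161.92 = 116.5824 now. The candidate offers 116.5824 and keeps 200 − 116.5824 = 83.4176.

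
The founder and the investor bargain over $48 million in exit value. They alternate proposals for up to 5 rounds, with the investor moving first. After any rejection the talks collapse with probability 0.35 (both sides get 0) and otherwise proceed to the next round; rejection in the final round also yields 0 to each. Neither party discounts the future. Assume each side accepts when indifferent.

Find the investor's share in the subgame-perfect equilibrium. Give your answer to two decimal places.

32.47

Round 5 (the investor proposes): rejection yields 0 for the founder; the investor offers 0 and keeps 48.
Round 4 (the founder proposes): rejecting gives the investor an expected 0.65 × 48 = 31.2. The founder offers 31.2 and keeps 48 − 31.2 = 16.8.
Round 3 (the investor proposes): rejecting gives the founder an expected 0.65 × 16.8 = 10.92, so the investor offers 10.92, keeping 37.08.
Round 2 (the founder proposes): rejecting gives the investor an expected 0.65 × 37.08 = 24.102. The founder offers 24.102 and keeps 48 − 24.102 = 23.898.
Round 1 (the investor proposes): rejecting gives the founder an expected 0.65 × 23.898 = 15.5337, so the investor offers 15.5337, keeping 32.4663.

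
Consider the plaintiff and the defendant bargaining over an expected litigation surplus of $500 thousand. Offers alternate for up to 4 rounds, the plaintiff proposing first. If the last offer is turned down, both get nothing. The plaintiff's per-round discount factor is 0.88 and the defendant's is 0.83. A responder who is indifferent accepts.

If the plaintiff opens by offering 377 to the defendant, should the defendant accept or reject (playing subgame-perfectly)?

Round 4 (the defendant proposes): the plaintiff will accept anything ≥ 0, so the defendant offers 0 and keeps 500.
Round 3 (the plaintiff proposes): the defendant can get 500 next round, worth 0.83 × 500 = 415 now. The plaintiff offers 415 and keeps 500 − 415 = 85.
Round 2 (the defendant proposes): the plaintiff can get 85 next round, worth 0.88 × 85 = 74.8 now, so the defendant offers 74.8, keeping 425.2.
So by rejecting in round 1, the defendant gets 425.2 next round, worth 0.83 × 425.2 = 352.916 now.
Offer 377 ≥ 352.916, so the defendant accepts.

Accept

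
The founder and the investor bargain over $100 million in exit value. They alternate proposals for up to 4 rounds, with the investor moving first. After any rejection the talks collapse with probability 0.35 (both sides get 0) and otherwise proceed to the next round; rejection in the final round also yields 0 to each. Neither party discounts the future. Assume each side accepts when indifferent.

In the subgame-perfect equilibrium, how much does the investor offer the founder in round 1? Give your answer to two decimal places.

Round 4 (the founder proposes): rejection yields 0 for the investor; the founder offers 0 and keeps 100.
Round 3 (the investor proposes): rejecting gives the founder an expected 0.65 × 100 = 65, so the investor offers 65, keeping 35.
Round 2 (the founder proposes): rejecting gives the investor an expected 0.65 × 35 = 22.75. The founder offers 22.75 and keeps 100 − 22.75 = 77.25.
Round 1 (the investor proposes): rejecting gives the founder an expected 0.65 × 77.25 = 50.2125. The investor offers 50.2125 and keeps 100 − 50.2125 = 49.7875.

50.21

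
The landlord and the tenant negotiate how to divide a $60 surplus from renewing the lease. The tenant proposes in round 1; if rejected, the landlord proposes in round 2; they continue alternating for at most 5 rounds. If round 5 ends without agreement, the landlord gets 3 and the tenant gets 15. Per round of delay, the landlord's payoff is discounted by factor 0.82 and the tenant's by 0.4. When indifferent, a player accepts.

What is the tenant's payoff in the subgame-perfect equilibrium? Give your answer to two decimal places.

Work backward from the last round.
Round 5 (the tenant proposes): the landlord gets 3 if talks fail, so the tenant offers 3 and keeps 57.
Round 4 (the landlord proposes): the tenant can get 57 next round, worth 0.4 × 57 = 22.8 now, so the landlord offers 22.8, keeping 37.2.
Round 3 (the tenant proposes): the landlord can get 37.2 next round, worth 0.82 × 37.2 = 30.504 now, so the tenant offers 30.504, keeping 29.496.
Round 2 (the landlord proposes): the tenant can get 29.496 next round, worth 0.4 × 29.496 = 11.7984 now, so the landlord offers 11.7984, keeping 48.2016.
Round 1 (the tenant proposes): the landlord can get 48.2016 next round, worth 0.82 × 48.2016 = 39.525312 now, so the tenant offers 39.525312, keeping 20.474688.

20.47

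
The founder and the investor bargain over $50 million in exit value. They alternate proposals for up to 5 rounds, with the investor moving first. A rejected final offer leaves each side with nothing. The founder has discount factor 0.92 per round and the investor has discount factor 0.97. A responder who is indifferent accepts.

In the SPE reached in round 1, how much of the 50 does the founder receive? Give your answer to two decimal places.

Round 5 (the investor proposes): rejection yields 0 for the founder; the investor offers 0 and keeps 50.
Round 4 (the founder proposes): the investor can get 50 next round, worth 0.97 × 50 = 48.5 now; the founder offers that and keeps 1.5.
Round 3 (the investor proposes): the founder can get 1.5 next round, worth 0.92 × 1.5 = 1.38 now; the investor offers that and keeps 48.62.
Round 2 (the founder proposes): the investor can get 48.62 next round, worth 0.97 × 48.62 = 47.1614 now, so the founder offers 47.1614, keeping 2.8386.
Round 1 (the investor proposes): the founder can get 2.8386 next round, worth 0.92 × 2.8386 = 2.611512 now, so the investor offers 2.611512, keeping 47.388488.

2.61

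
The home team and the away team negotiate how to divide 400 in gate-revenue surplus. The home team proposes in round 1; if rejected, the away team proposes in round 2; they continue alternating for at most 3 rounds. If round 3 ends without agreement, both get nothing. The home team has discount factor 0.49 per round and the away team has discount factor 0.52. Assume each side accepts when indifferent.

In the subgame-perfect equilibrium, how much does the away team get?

Round 3 (the home team proposes): the away team will accept anything ≥ 0, so the home team offers 0 and keeps 400.
Round 2 (the away team proposes): the home team can get 400 next round, worth 0.49 × 400 = 196 now; the away team offers that and keeps 204.
Round 1 (the home team proposes): the away team can get 204 next round, worth 0.52 × 204 = 106.08 now. The home team offers 106.08 and keeps 400 − 106.08 = 293.92.

106.08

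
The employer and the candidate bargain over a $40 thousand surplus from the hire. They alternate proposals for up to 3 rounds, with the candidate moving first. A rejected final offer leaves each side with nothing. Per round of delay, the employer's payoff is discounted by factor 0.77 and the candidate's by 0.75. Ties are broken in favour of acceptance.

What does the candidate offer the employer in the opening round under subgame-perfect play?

7.7

Round 3 (the candidate proposes): the employer will accept anything ≥ 0, so the candidate offers 0 and keeps 40.
Round 2 (the employer proposes): the candidate can get 40 next round, worth 0.75 × 40 = 30 now; the employer offers that and keeps 10.
Round 1 (the candidate proposes): the employer can get 10 next round, worth 0.77 × 10 = 7.7 now. The candidate offers 7.7 and keeps 40 − 7.7 = 32.3.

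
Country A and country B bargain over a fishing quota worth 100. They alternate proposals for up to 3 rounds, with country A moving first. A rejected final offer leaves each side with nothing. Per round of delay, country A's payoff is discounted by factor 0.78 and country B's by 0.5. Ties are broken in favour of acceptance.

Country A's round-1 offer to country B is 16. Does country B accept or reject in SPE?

Accept

Round 3 (country A proposes): rejection yields 0 for country B; country A offers 0 and keeps 100.
Round 2 (country B proposes): country A can get 100 next round, worth 0.78 × 100 = 78 now. Country B offers 78 and keeps 100 − 78 = 22.
So by rejecting in round 1, country B gets 22 next round, worth 0.5 × 22 = 11 now.
Offer 16 ≥ 11, so country B accepts.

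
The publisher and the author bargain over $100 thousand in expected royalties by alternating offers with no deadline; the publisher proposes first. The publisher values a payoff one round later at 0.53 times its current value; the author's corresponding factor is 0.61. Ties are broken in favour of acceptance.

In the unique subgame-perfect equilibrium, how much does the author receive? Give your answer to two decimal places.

When the publisher proposes, the author accepts any offer worth at least 0.61 times what the author would get by proposing next round; and vice versa.
This gives x = 100 − 0.61y and y = 100 − 0.53x, where x and y are each side's share when it proposes.
Hence (1 − 0.61·0.53)x = 100(1 − 0.61), i.e. 0.6767·x = 39.
x ≈ 57.6326; the author's share is 100 − x ≈ 42.3674.

42.37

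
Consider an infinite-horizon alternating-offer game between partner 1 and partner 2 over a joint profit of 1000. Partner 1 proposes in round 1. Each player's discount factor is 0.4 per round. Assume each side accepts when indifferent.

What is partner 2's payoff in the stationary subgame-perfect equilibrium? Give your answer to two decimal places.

285.71

Let x be partner 1's share when partner 1 proposes and y be partner 2's share when partner 2 proposes.
Partner 2 accepts iff offered ≥ 0.4·y, so x = 1000 − 0.4y. Symmetrically y = 1000 − 0.4x.
Substituting: x = 1000 − 0.4(1000 − 0.4x), giving x(1 − 0.4·0.4) = 1000(1 − 0.4).
So x = 1000 × 0.6 / 0.84 ≈ 714.2857, and partner 2 receives 1000 − x ≈ 285.7143.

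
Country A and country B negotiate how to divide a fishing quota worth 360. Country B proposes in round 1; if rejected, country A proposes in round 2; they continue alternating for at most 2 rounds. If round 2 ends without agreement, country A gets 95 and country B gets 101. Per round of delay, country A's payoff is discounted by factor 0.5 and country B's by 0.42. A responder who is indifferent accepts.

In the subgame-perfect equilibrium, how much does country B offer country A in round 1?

129.5

Round 2 (country A proposes): country B gets 101 if talks fail, so country A offers 101 and keeps 259.
Round 1 (country B proposes): country A can get 259 next round, worth 0.5 × 259 = 129.5 now; country B offers that and keeps 230.5.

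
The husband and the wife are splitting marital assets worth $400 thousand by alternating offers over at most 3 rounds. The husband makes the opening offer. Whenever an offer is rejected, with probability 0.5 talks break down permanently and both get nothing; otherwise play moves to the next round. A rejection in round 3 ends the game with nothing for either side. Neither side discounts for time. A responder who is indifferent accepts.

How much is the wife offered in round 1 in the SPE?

Round 3 (the husband proposes): the wife will accept anything ≥ 0, so the husband offers 0 and keeps 400.
Round 2 (the wife proposes): rejecting gives the husband an expected 0.5 × 400 = 200, so the wife offers 200, keeping 200.
Round 1 (the husband proposes): rejecting gives the wife an expected 0.5 × 200 = 100; the husband offers that and keeps 300.

100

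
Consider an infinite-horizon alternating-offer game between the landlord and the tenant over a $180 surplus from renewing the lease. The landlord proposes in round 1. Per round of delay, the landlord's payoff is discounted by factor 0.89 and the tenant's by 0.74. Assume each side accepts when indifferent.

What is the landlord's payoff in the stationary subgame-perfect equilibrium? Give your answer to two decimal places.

In a stationary SPE each proposer offers the other exactly their discounted continuation value.
If the landlord keeps x when proposing and the tenant keeps y when proposing, then x = 180 − 0.74y and y = 180 − 0.89x.
Solving: x = 180(1 − 0.74) / (1 − 0.89·0.74) = 46.8 / 0.3414 ≈ 137.0826.
The tenant gets 180 − 137.0826 ≈ 42.9174.

137.08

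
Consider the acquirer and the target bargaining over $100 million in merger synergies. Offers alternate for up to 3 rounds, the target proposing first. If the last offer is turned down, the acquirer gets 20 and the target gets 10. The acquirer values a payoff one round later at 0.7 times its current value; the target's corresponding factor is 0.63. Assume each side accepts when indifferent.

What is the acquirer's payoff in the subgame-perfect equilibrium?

34.72

By backward induction:
Round 3 (the target proposes): the acquirer gets 20 if talks fail, so the target offers 20 and keeps 80.
Round 2 (the acquirer proposes): the target can get 80 next round, worth 0.63 × 80 = 50.4 now. The acquirer offers 50.4 and keeps 100 − 50.4 = 49.6.
Round 1 (the target proposes): the acquirer can get 49.6 next round, worth 0.7 × 49.6 = 34.72 now. The target offers 34.72 and keeps 100 − 34.72 = 65.28.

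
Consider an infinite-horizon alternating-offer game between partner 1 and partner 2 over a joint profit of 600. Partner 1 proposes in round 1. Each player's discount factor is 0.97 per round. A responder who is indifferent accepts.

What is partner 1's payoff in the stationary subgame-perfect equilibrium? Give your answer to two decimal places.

304.57

Let x be partner 1's share when partner 1 proposes and y be partner 2's share when partner 2 proposes.
Partner 2 accepts iff offered ≥ 0.97·y, so x = 600 − 0.97y. Symmetrically y = 600 − 0.97x.
Substituting: x = 600 − 0.97(600 − 0.97x), giving x(1 − 0.97·0.97) = 600(1 − 0.97).
So x = 600 × 0.03 / 0.0591 ≈ 304.5685, and partner 2 receives 600 − x ≈ 295.4315.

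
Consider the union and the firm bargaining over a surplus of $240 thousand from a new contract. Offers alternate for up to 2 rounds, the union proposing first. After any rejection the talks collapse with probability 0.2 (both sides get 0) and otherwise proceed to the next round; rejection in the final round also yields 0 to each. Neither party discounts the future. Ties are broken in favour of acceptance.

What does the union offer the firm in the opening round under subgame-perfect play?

192

By backward induction:
Round 2 (the firm proposes): rejection yields 0 for the union; the firm offers 0 and keeps 240.
Round 1 (the union proposes): rejecting gives the firm an expected 0.8 × 240 = 192, so the union offers 192, keeping 48.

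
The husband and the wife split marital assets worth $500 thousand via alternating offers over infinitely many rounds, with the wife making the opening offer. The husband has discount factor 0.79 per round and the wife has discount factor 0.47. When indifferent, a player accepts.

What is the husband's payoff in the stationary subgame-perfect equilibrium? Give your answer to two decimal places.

When the wife proposes, the husband accepts any offer worth at least 0.79 times what the husband would get by proposing next round; and vice versa.
This gives x = 500 − 0.79y and y = 500 − 0.47x, where x and y are each side's share when it proposes.
Hence (1 − 0.79·0.47)x = 500(1 − 0.79), i.e. 0.6287·x = 105.
x ≈ 167.0113; the husband's share is 500 − x ≈ 332.9887.

332.99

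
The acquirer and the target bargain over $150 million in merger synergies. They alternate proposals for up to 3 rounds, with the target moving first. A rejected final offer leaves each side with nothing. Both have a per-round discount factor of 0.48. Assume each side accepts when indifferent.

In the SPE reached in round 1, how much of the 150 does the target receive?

112.56

Round 3 (the target proposes): the acquirer will accept anything ≥ 0, so the target offers 0 and keeps 150.
Round 2 (the acquirer proposes): the target can get 150 next round, worth 0.48 × 150 = 72 now; the acquirer offers that and keeps 78.
Round 1 (the target proposes): the acquirer can get 78 next round, worth 0.48 × 78 = 37.44 now. The target offers 37.44 and keeps 150 − 37.44 = 112.56.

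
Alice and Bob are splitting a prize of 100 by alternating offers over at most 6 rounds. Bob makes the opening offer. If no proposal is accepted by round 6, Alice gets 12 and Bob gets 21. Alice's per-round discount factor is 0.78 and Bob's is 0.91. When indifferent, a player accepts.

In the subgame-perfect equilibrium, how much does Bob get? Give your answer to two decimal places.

Work backward from the last round.
Round 6 (Alice proposes): Bob gets 21 if talks fail, so Alice offers 21 and keeps 79.
Round 5 (Bob proposes): Alice can get 79 next round, worth 0.78 × 79 = 61.62 now; Bob offers that and keeps 38.38.
Round 4 (Alice proposes): Bob can get 38.38 next round, worth 0.91 × 38.38 = 34.9258 now. Alice offers 34.9258 and keeps 100 − 34.9258 = 65.0742.
Round 3 (Bob proposes): Alice can get 65.0742 next round, worth 0.78 × 65.0742 = 50.757876 now. Bob offers 50.757876 and keeps 100 − 50.757876 = 49.242124.
Round 2 (Alice proposes): Bob can get 49.242124 next round, worth 0.91 × 49.242124 = 44.81033284 now, so Alice offers 44.81033284, keeping 55.18966716.
Round 1 (Bob proposes): Alice can get 55.18966716 next round, worth 0.78 × 55.18966716 = 43.0479403848 now, so Bob offers 43.0479403848, keeping 56.9520596152.

56.95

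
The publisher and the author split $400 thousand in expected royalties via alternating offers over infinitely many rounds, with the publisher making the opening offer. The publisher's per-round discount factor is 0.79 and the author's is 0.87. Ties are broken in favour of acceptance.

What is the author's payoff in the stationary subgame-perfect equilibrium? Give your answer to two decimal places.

233.71

Let x be the publisher's share when the publisher proposes and y be the author's share when the author proposes.
The author accepts iff offered ≥ 0.87·y, so x = 400 − 0.87y. Symmetrically y = 400 − 0.79x.
Substituting: x = 400 − 0.87(400 − 0.79x), giving x(1 − 0.79·0.87) = 400(1 − 0.87).
So x = 400 × 0.13 / 0.3127 ≈ 166.2936, and the author receives 400 − x ≈ 233.7064.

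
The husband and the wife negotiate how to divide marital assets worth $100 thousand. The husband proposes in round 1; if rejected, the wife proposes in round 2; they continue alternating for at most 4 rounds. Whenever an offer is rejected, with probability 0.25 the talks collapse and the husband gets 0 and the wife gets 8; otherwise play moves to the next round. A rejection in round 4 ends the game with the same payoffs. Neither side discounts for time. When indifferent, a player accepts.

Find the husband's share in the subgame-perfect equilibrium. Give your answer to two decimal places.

Round 4 (the wife proposes): rejection yields 0 for the husband; the wife offers 0 and keeps 100.
Round 3 (the husband proposes): rejecting gives the wife an expected 0.75 × 100 + 0.25 × 8 = 77; the husband offers that and keeps 23.
Round 2 (the wife proposes): rejecting gives the husband an expected 0.75 × 23 = 17.25; the wife offers that and keeps 82.75.
Round 1 (the husband proposes): rejecting gives the wife an expected 0.75 × 82.75 + 0.25 × 8 = 64.0625, so the husband offers 64.0625, keeping 35.9375.

35.94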